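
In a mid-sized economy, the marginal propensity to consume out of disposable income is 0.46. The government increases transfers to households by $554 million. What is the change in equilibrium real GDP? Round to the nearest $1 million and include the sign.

The transfer change shifts disposable income by +$554 million, so first-round consumption changes by c·ΔTR = 0.46 × (+$554 million) = +$254.84 million.
Expenditure multiplier = 1/(1 − MPC) = 1/(1 − 0.46) = 1/0.54 ≈ 1.852.
The transfer multiplier is c × k ≈ 0.852, so ΔY = k × (c·ΔTR) = (+$254.84 million) / 0.54 ≈ +$472 million.

+$472 million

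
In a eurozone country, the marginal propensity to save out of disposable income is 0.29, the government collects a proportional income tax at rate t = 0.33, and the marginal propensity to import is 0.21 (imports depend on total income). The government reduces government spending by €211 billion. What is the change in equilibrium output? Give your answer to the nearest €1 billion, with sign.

MPC = 1 − MPS = 1 − 0.29 = 0.71.
Government-spending multiplier = 1/(1 − c(1−t) + m) = 1/(1 − 0.71×0.67 + 0.21) = 1/0.7343 ≈ 1.362.
ΔY = k × ΔG = (−€211 billion) / 0.7343 ≈ −€287 billion.

−€287 billion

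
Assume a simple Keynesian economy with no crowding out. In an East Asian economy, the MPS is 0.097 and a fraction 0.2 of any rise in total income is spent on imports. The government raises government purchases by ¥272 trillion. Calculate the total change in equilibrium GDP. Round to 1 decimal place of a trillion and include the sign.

MPC = 1 − MPS = 1 − 0.097 = 0.903.
Spending multiplier = 1/(1 − c + m) = 1/(1 − 0.903 + 0.2) = 1/0.297 ≈ 3.367.
ΔY = k × ΔG = (+¥272 trillion) / 0.297 ≈ +¥915.8 trillion.

+¥915.8 trillion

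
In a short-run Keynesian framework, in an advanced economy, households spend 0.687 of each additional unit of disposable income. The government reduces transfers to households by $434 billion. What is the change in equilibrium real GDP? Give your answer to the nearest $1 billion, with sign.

−$953 billion

The transfer change shifts disposable income by −$434 billion, so first-round consumption changes by c·ΔTR = 0.687 × (−$434 billion) = −$298.158 billion.
Expenditure multiplier = 1/(1 − MPC) = 1/(1 − 0.687) = 1/0.313 ≈ 3.195.
The transfer multiplier is c × k ≈ 2.195, so ΔY = k × (c·ΔTR) = (−$298.158 billion) / 0.313 ≈ −$953 billion.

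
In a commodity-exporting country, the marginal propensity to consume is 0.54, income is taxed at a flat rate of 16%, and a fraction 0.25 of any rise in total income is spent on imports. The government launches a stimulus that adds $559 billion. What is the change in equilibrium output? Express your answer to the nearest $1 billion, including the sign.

Expenditure multiplier = 1/(1 − c(1−t) + m) = 1/(1 − 0.54×0.84 + 0.25) = 1/0.7964 ≈ 1.256.
ΔY = k × ΔG = (+$559 billion) / 0.7964 ≈ +$702 billion.

+$702 billion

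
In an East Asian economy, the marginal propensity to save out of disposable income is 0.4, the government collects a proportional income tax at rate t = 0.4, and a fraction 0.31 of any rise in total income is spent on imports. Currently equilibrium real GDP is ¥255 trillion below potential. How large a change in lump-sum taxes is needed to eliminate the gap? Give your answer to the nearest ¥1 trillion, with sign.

−¥404 trillion

MPC = 1 − MPS = 1 − 0.4 = 0.6.
Spending multiplier = 1/(1 − c(1−t) + m) = 1/(1 − 0.6×0.6 + 0.31) = 1/0.95 ≈ 1.053.
Tax multiplier = −c·k = −0.6/0.95 ≈ −0.632. Need ΔY = +¥255 trillion, so ΔT = ΔY/(−c·k) = −(+¥255 trillion) × 0.95 / 0.6 ≈ −¥404 trillion.
The government should cut lump-sum taxes by ¥404 trillion.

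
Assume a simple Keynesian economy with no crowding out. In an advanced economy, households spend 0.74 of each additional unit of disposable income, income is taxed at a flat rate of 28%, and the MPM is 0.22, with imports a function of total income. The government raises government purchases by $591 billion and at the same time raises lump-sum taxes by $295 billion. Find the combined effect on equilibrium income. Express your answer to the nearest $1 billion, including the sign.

Expenditure multiplier = 1/(1 − c(1−t) + m) = 1/(1 − 0.74×0.72 + 0.22) = 1/0.6872 ≈ 1.455.
ΔG contributes k·ΔG = (+$591 billion) / 0.6872 ≈ +$860 billion.
ΔT of +$295 billion changes first-round spending by −c·ΔT = −$218.3 billion, contributing k·(−c·ΔT) = (−$218.3 billion) / 0.6872 ≈ −$317.7 billion.
Net ΔY = k(ΔG − c·ΔT) = (+$372.7 billion) / 0.6872 ≈ +$542 billion.

+$542 billion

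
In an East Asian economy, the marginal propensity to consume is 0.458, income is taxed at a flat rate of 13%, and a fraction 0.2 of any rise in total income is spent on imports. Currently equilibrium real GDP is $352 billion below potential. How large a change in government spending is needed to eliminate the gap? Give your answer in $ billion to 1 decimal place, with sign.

+$282.1 billion

Spending multiplier = 1/(1 − c(1−t) + m) = 1/(1 − 0.458×0.87 + 0.2) = 1/0.80154 ≈ 1.248.
Need ΔY = +$352 billion, so ΔG = ΔY/k = (+$352 billion) × 0.80154 ≈ +$282.1 billion.
The government should increase government spending by $282.1 billion.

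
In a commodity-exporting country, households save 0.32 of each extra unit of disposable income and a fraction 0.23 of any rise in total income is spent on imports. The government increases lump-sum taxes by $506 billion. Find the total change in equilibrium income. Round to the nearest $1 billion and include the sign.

−$626 billion

MPC = 1 − MPS = 1 − 0.32 = 0.68.
A lump-sum tax change of +$506 billion shifts disposable income by −$506 billion; first-round consumption changes by −c × ΔT = −0.68 × (+$506 billion) = −$344.08 billion.
Expenditure multiplier = 1/(1 − c + m) = 1/(1 − 0.68 + 0.23) = 1/0.55 ≈ 1.818.
The tax multiplier is −c × k ≈ −1.236, so ΔY = k × (−c·ΔT) = (−$344.08 billion) / 0.55 ≈ −$626 billion.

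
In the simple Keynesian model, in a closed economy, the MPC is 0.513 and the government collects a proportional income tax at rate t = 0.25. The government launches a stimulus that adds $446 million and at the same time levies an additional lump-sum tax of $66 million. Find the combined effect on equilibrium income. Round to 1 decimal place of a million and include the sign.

+$669.9 million

Expenditure multiplier = 1/(1 − c(1−t)) = 1/(1 − 0.513×0.75) = 1/0.61525 ≈ 1.625.
ΔG contributes k·ΔG = (+$446 million) / 0.61525 ≈ +$724.9 million.
ΔT of +$66 million changes first-round spending by −c·ΔT = −$33.858 million, contributing k·(−c·ΔT) = (−$33.858 million) / 0.61525 ≈ −$55 million.
Net ΔY = k(ΔG − c·ΔT) = (+$412.142 million) / 0.61525 ≈ +$669.9 million.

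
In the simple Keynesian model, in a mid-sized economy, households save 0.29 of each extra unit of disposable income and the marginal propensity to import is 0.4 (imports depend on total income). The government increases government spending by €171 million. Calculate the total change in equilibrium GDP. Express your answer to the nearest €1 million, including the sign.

MPC = 1 − MPS = 1 − 0.29 = 0.71.
Expenditure multiplier = 1/(1 − c + m) = 1/(1 − 0.71 + 0.4) = 1/0.69 ≈ 1.449.
ΔY = k × ΔG = (+€171 million) / 0.69 ≈ +€248 million.

+€248 million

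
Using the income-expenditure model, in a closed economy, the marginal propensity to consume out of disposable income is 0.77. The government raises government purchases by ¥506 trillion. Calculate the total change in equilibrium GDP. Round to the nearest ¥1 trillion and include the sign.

Expenditure multiplier = 1/(1 − MPC) = 1/(1 − 0.77) = 1/0.23 ≈ 4.348.
ΔY = k × ΔG = (+¥506 trillion) / 0.23 = +¥2,200 trillion.

+¥2,200 trillion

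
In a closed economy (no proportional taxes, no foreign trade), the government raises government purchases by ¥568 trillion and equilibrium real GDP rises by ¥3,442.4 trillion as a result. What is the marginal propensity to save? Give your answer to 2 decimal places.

0.17

Implied spending multiplier k = ΔY/ΔG = 3,442.4/568 ≈ 6.0606.
Since k = 1/(1 − MPC), MPC = 1 − 1/k = 1 − ΔG/ΔY = 1 − 568/3,442.4 ≈ 0.83.
MPS = 1 − MPC = 0.17.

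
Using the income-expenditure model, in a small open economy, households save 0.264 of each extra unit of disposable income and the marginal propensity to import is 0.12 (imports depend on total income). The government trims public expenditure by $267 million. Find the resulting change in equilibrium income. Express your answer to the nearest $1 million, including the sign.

MPC = 1 − MPS = 1 − 0.264 = 0.736.
Spending multiplier = 1/(1 − c + m) = 1/(1 − 0.736 + 0.12) = 1/0.384 ≈ 2.604.
ΔY = k × ΔG = (−$267 million) / 0.384 ≈ −$695 million.

−$695 million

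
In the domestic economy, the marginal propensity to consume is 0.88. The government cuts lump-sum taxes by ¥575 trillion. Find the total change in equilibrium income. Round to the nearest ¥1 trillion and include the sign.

A lump-sum tax change of −¥575 trillion shifts disposable income by +¥575 trillion; first-round consumption changes by −c × ΔT = −0.88 × (−¥575 trillion) = +¥506 trillion.
Expenditure multiplier = 1/(1 − MPC) = 1/(1 − 0.88) = 1/0.12 ≈ 8.333.
The tax multiplier is −c × k ≈ −7.333, so ΔY = k × (−c·ΔT) = (+¥506 trillion) / 0.12 ≈ +¥4,217 trillion.

+¥4,217 trillion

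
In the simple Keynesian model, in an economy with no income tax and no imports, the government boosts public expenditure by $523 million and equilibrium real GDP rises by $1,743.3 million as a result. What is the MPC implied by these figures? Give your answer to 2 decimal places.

Implied spending multiplier k = ΔY/ΔG = 1,743.3/523 ≈ 3.3333.
Since k = 1/(1 − MPC), MPC = 1 − 1/k = 1 − ΔG/ΔY = 1 − 523/1,743.3 ≈ 0.70.

0.70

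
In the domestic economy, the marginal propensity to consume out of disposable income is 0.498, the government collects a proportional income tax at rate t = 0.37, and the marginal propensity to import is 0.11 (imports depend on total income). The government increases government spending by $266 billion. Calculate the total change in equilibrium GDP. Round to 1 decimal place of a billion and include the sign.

Spending multiplier = 1/(1 − c(1−t) + m) = 1/(1 − 0.498×0.63 + 0.11) = 1/0.79626 ≈ 1.256.
ΔY = k × ΔG = (+$266 billion) / 0.79626 ≈ +$334.1 billion.

+$334.1 billion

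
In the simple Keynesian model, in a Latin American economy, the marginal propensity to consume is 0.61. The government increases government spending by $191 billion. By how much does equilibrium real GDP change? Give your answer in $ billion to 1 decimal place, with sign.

+$489.7 billion

Government-spending multiplier = 1/(1 − MPC) = 1/(1 − 0.61) = 1/0.39 ≈ 2.564.
ΔY = k × ΔG = (+$191 billion) / 0.39 ≈ +$489.7 billion.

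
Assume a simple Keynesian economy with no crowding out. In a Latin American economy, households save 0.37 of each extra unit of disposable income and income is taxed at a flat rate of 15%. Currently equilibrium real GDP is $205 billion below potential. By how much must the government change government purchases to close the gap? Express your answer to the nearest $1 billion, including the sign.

MPC = 1 − MPS = 1 − 0.37 = 0.63.
Spending multiplier = 1/(1 − c(1−t)) = 1/(1 − 0.63×0.85) = 1/0.4645 ≈ 2.153.
Need ΔY = +$205 billion, so ΔG = ΔY/k = (+$205 billion) × 0.4645 ≈ +$95 billion.
The government should increase government purchases by $95 billion.

+$95 billion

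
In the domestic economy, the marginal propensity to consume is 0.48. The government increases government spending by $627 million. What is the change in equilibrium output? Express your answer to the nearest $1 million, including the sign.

Expenditure multiplier = 1/(1 − MPC) = 1/(1 − 0.48) = 1/0.52 ≈ 1.923.
ΔY = k × ΔG = (+$627 million) / 0.52 ≈ +$1,206 million.

+$1,206 million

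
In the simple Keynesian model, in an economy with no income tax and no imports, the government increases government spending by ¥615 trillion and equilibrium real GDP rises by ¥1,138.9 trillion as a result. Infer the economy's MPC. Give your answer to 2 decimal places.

0.46

Implied spending multiplier k = ΔY/ΔG = 1,138.9/615 ≈ 1.8519.
Since k = 1/(1 − MPC), MPC = 1 − 1/k = 1 − ΔG/ΔY = 1 − 615/1,138.9 ≈ 0.46.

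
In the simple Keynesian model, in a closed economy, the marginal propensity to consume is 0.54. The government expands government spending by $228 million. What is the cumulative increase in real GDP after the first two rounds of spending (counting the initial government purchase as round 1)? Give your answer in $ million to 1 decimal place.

Round 1 adds ΔG = $228 million; each later round is MPC = 0.54 times the previous.
After 2 rounds: 228 + 123.12 = ΔG·(1 − c^2)/(1 − c) = 228 × (1 − 0.2916)/0.46 ≈ $351.1 million.

$351.1 million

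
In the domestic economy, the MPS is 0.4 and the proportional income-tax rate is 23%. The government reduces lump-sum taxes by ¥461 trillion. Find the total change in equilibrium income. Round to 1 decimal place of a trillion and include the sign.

+¥514.1 trillion

MPC = 1 − MPS = 1 − 0.4 = 0.6.
A lump-sum tax change of −¥461 trillion shifts disposable income by +¥461 trillion; first-round consumption changes by −c × ΔT = −0.6 × (−¥461 trillion) = +¥276.6 trillion.
Expenditure multiplier = 1/(1 − c(1−t)) = 1/(1 − 0.6×0.77) = 1/0.538 ≈ 1.859.
The tax multiplier is −c × k ≈ −1.115, so ΔY = k × (−c·ΔT) = (+¥276.6 trillion) / 0.538 ≈ +¥514.1 trillion.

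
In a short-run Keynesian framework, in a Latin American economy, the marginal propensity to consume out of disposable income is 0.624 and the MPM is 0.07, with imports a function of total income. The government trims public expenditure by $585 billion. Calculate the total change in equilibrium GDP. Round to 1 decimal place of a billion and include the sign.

−$1,311.7 billion

Government-spending multiplier = 1/(1 − c + m) = 1/(1 − 0.624 + 0.07) = 1/0.446 ≈ 2.242.
ΔY = k × ΔG = (−$585 billion) / 0.446 ≈ −$1,311.7 billion.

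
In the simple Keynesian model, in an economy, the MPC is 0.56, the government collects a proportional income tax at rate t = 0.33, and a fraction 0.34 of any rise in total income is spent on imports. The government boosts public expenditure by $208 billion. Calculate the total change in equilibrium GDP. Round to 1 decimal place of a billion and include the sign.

+$215.6 billion

Spending multiplier = 1/(1 − c(1−t) + m) = 1/(1 − 0.56×0.67 + 0.34) = 1/0.9648 ≈ 1.036.
ΔY = k × ΔG = (+$208 billion) / 0.9648 ≈ +$215.6 billion.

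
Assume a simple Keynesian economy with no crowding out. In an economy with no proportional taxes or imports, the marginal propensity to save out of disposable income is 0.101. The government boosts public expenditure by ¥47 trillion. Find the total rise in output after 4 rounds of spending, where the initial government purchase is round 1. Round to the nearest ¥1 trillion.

MPC = 1 − MPS = 1 − 0.101 = 0.899.
Round 1 adds ΔG = ¥47 trillion; each later round is MPC = 0.899 times the previous.
After 4 rounds: 47 + 42.253 + 37.985447 + 34.148916853 = ΔG·(1 − c^4)/(1 − c) = 47 × (1 − 0.653188856401)/0.101 ≈ ¥161 trillion.

¥161 trillion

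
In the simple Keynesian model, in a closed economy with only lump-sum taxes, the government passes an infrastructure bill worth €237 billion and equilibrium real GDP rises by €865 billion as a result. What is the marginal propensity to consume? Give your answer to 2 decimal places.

Implied spending multiplier k = ΔY/ΔG = 865/237 ≈ 3.6498.
Since k = 1/(1 − MPC), MPC = 1 − 1/k = 1 − ΔG/ΔY = 1 − 237/865 ≈ 0.73.

0.73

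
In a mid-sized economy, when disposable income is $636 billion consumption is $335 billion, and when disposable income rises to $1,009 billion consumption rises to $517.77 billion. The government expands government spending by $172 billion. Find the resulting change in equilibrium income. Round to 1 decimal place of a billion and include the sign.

+$337.3 billion

MPC = ΔC/ΔYd = (517.77 − 335)/(1,009 − 636) = 182.77/373 = 0.49.
Expenditure multiplier = 1/(1 − MPC) = 1/(1 − 0.49) = 1/0.51 ≈ 1.961.
ΔY = k × ΔG = (+$172 billion) / 0.51 ≈ +$337.3 billion.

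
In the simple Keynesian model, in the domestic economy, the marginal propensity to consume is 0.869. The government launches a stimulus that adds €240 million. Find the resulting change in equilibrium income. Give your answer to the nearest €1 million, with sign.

Government-spending multiplier = 1/(1 − MPC) = 1/(1 − 0.869) = 1/0.131 ≈ 7.634.
ΔY = k × ΔG = (+€240 million) / 0.131 ≈ +€1,832 million.

+€1,832 million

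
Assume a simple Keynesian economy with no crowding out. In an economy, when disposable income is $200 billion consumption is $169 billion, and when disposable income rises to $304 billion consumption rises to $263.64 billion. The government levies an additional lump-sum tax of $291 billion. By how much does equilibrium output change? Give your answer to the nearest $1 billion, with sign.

MPC = ΔC/ΔYd = (263.64 − 169)/(304 − 200) = 94.64/104 = 0.91.
A lump-sum tax change of +$291 billion shifts disposable income by −$291 billion; first-round consumption changes by −c × ΔT = −0.91 × (+$291 billion) = −$264.81 billion.
Expenditure multiplier = 1/(1 − MPC) = 1/(1 − 0.91) = 1/0.09 ≈ 11.111.
The tax multiplier is −c × k ≈ −10.111, so ΔY = k × (−c·ΔT) = (−$264.81 billion) / 0.09 ≈ −$2,942 billion.

−$2,942 billion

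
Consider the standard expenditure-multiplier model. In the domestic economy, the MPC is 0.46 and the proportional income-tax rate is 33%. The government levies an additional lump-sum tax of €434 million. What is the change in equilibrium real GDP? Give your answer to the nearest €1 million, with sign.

A lump-sum tax change of +€434 million shifts disposable income by −€434 million; first-round consumption changes by −c × ΔT = −0.46 × (+€434 million) = −€199.64 million.
Expenditure multiplier = 1/(1 − c(1−t)) = 1/(1 − 0.46×0.67) = 1/0.6918 ≈ 1.446.
The tax multiplier is −c × k ≈ −0.665, so ΔY = k × (−c·ΔT) = (−€199.64 million) / 0.6918 ≈ −€289 million.

−€289 million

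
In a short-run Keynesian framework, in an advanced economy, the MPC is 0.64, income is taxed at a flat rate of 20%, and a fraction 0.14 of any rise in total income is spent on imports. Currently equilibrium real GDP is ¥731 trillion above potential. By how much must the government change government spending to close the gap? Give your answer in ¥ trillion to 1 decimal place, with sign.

Spending multiplier = 1/(1 − c(1−t) + m) = 1/(1 − 0.64×0.8 + 0.14) = 1/0.628 ≈ 1.592.
Need ΔY = −¥731 trillion, so ΔG = ΔY/k = (−¥731 trillion) × 0.628 ≈ −¥459.1 trillion.
The government should cut government spending by ¥459.1 trillion.

−¥459.1 trillion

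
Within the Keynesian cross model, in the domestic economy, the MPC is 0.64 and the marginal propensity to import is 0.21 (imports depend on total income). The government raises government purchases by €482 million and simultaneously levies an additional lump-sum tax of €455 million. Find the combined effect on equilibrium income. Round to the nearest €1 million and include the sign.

+€335 million

Expenditure multiplier = 1/(1 − c + m) = 1/(1 − 0.64 + 0.21) = 1/0.57 ≈ 1.754.
ΔG contributes k·ΔG = (+€482 million) / 0.57 ≈ +€845.6 million.
ΔT of +€455 million changes first-round spending by −c·ΔT = −€291.2 million, contributing k·(−c·ΔT) = (−€291.2 million) / 0.57 ≈ −€510.9 million.
Net ΔY = k(ΔG − c·ΔT) = (+€190.8 million) / 0.57 ≈ +€335 million.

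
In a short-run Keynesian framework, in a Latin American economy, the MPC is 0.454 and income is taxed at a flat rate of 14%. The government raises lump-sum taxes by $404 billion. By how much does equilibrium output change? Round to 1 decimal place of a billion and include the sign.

A lump-sum tax change of +$404 billion shifts disposable income by −$404 billion; first-round consumption changes by −c × ΔT = −0.454 × (+$404 billion) = −$183.416 billion.
Expenditure multiplier = 1/(1 − c(1−t)) = 1/(1 − 0.454×0.86) = 1/0.60956 ≈ 1.641.
The tax multiplier is −c × k ≈ −0.745, so ΔY = k × (−c·ΔT) = (−$183.416 billion) / 0.60956 ≈ −$300.9 billion.

−$300.9 billion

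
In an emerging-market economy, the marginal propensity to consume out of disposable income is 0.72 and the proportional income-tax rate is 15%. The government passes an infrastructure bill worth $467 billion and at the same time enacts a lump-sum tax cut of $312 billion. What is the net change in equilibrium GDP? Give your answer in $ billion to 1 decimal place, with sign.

+$1,782.6 billion

Expenditure multiplier = 1/(1 − c(1−t)) = 1/(1 − 0.72×0.85) = 1/0.388 ≈ 2.577.
ΔG contributes k·ΔG = (+$467 billion) / 0.388 ≈ +$1,203.6 billion.
ΔT of −$312 billion changes first-round spending by −c·ΔT = +$224.64 billion, contributing k·(−c·ΔT) = (+$224.64 billion) / 0.388 ≈ +$579 billion.
Net ΔY = k(ΔG − c·ΔT) = (+$691.64 billion) / 0.388 ≈ +$1,782.6 billion.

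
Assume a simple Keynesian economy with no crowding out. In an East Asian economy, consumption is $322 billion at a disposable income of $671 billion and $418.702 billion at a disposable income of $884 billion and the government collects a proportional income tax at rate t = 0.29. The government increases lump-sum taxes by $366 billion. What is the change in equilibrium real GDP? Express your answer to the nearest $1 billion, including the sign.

MPC = ΔC/ΔYd = (418.702 − 322)/(884 − 671) = 96.702/213 = 0.454.
A lump-sum tax change of +$366 billion shifts disposable income by −$366 billion; first-round consumption changes by −c × ΔT = −0.454 × (+$366 billion) = −$166.164 billion.
Expenditure multiplier = 1/(1 − c(1−t)) = 1/(1 − 0.454×0.71) = 1/0.67766 ≈ 1.476.
The tax multiplier is −c × k ≈ −0.67, so ΔY = k × (−c·ΔT) = (−$166.164 billion) / 0.67766 ≈ −$245 billion.

−$245 billion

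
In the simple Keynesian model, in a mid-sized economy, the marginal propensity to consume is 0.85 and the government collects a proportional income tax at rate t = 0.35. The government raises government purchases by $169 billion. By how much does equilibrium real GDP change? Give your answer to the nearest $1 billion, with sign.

+$378 billion

Government-spending multiplier = 1/(1 − c(1−t)) = 1/(1 − 0.85×0.65) = 1/0.4475 ≈ 2.235.
ΔY = k × ΔG = (+$169 billion) / 0.4475 ≈ +$378 billion.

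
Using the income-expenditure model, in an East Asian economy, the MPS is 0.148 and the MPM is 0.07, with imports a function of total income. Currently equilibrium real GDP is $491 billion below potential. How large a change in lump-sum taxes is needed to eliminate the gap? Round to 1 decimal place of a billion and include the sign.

MPC = 1 − MPS = 1 − 0.148 = 0.852.
Spending multiplier = 1/(1 − c + m) = 1/(1 − 0.852 + 0.07) = 1/0.218 ≈ 4.587.
Tax multiplier = −c·k = −0.852/0.218 ≈ −3.908. Need ΔY = +$491 billion, so ΔT = ΔY/(−c·k) = −(+$491 billion) × 0.218 / 0.852 ≈ −$125.6 billion.
The government should cut lump-sum taxes by $125.6 billion.

−$125.6 billion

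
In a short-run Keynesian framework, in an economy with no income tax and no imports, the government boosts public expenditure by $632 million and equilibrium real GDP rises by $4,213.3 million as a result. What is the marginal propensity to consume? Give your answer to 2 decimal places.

0.85

Implied spending multiplier k = ΔY/ΔG = 4,213.3/632 ≈ 6.6666.
Since k = 1/(1 − MPC), MPC = 1 − 1/k = 1 − ΔG/ΔY = 1 − 632/4,213.3 ≈ 0.85.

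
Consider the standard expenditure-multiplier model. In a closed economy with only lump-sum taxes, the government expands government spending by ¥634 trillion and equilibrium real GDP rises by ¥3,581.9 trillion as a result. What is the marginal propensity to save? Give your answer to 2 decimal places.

0.18

Implied spending multiplier k = ΔY/ΔG = 3,581.9/634 ≈ 5.6497.
Since k = 1/(1 − MPC), MPC = 1 − 1/k = 1 − ΔG/ΔY = 1 − 634/3,581.9 ≈ 0.82.
MPS = 1 − MPC = 0.18.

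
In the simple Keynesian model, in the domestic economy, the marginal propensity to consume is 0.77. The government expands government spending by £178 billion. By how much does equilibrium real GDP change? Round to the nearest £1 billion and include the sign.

Expenditure multiplier = 1/(1 − MPC) = 1/(1 − 0.77) = 1/0.23 ≈ 4.348.
ΔY = k × ΔG = (+£178 billion) / 0.23 ≈ +£774 billion.

+£774 billion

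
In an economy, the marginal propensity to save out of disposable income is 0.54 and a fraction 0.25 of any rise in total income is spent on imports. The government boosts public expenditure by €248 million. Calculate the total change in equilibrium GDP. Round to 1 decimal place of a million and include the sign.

+€313.9 million

MPC = 1 − MPS = 1 − 0.54 = 0.46.
Expenditure multiplier = 1/(1 − c + m) = 1/(1 − 0.46 + 0.25) = 1/0.79 ≈ 1.266.
ΔY = k × ΔG = (+€248 million) / 0.79 ≈ +€313.9 million.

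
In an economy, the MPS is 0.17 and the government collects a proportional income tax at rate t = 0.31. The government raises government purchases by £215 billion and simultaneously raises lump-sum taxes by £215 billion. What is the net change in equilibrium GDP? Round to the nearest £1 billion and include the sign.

MPC = 1 − MPS = 1 − 0.17 = 0.83.
Expenditure multiplier = 1/(1 − c(1−t)) = 1/(1 − 0.83×0.69) = 1/0.4273 ≈ 2.34.
ΔG contributes k·ΔG = (+£215 billion) / 0.4273 ≈ +£503.2 billion.
ΔT of +£215 billion changes first-round spending by −c·ΔT = −£178.45 billion, contributing k·(−c·ΔT) = (−£178.45 billion) / 0.4273 ≈ −£417.6 billion.
Net ΔY = k(ΔG − c·ΔT) = (+£36.55 billion) / 0.4273 ≈ +£86 billion.

+£86 billion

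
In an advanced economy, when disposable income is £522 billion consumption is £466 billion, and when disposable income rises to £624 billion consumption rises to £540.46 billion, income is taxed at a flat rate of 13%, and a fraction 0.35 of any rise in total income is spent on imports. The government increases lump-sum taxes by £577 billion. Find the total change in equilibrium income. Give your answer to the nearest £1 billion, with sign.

MPC = ΔC/ΔYd = (540.46 − 466)/(624 − 522) = 74.46/102 = 0.73.
A lump-sum tax change of +£577 billion shifts disposable income by −£577 billion; first-round consumption changes by −c × ΔT = −0.73 × (+£577 billion) = −£421.21 billion.
Expenditure multiplier = 1/(1 − c(1−t) + m) = 1/(1 − 0.73×0.87 + 0.35) = 1/0.7149 ≈ 1.399.
The tax multiplier is −c × k ≈ −1.021, so ΔY = k × (−c·ΔT) = (−£421.21 billion) / 0.7149 ≈ −£589 billion.

−£589 billion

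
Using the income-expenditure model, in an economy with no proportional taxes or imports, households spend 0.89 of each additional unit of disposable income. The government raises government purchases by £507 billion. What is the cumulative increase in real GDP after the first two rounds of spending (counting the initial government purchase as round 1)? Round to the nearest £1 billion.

Round 1 adds ΔG = £507 billion; each later round is MPC = 0.89 times the previous.
After 2 rounds: 507 + 451.23 = ΔG·(1 − c^2)/(1 − c) = 507 × (1 − 0.7921)/0.11 ≈ £958 billion.

£958 billion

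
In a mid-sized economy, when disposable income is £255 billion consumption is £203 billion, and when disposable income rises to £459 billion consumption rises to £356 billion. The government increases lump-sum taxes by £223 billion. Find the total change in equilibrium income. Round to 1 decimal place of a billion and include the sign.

−£669.0 billion

MPC = ΔC/ΔYd = (356 − 203)/(459 − 255) = 153/204 = 0.75.
A lump-sum tax change of +£223 billion shifts disposable income by −£223 billion; first-round consumption changes by −c × ΔT = −0.75 × (+£223 billion) = −£167.25 billion.
Expenditure multiplier = 1/(1 − MPC) = 1/(1 − 0.75) = 1/0.25 = 4.
The tax multiplier is −c × k = −3, so ΔY = k × (−c·ΔT) = (−£167.25 billion) / 0.25 = −£669 billion.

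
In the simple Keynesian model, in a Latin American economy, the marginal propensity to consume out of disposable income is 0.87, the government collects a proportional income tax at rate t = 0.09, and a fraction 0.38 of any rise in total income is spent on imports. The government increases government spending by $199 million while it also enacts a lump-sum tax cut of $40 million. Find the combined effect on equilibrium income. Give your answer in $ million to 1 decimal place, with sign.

+$397.4 million

Expenditure multiplier = 1/(1 − c(1−t) + m) = 1/(1 − 0.87×0.91 + 0.38) = 1/0.5883 ≈ 1.7.
ΔG contributes k·ΔG = (+$199 million) / 0.5883 ≈ +$338.3 million.
ΔT of −$40 million changes first-round spending by −c·ΔT = +$34.8 million, contributing k·(−c·ΔT) = (+$34.8 million) / 0.5883 ≈ +$59.2 million.
Net ΔY = k(ΔG − c·ΔT) = (+$233.8 million) / 0.5883 ≈ +$397.4 million.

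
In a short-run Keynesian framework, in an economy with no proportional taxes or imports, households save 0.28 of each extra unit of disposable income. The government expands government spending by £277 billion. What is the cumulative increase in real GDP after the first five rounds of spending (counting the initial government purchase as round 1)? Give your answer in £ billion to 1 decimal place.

£797.9 billion

MPC = 1 − MPS = 1 − 0.28 = 0.72.
Round 1 adds ΔG = £277 billion; each later round is MPC = 0.72 times the previous.
After 5 rounds: 277 + 199.44 + 143.5968 + 103.389696 + 74.44058112 = ΔG·(1 − c^5)/(1 − c) = 277 × (1 − 0.1934917632)/0.28 ≈ £797.9 billion.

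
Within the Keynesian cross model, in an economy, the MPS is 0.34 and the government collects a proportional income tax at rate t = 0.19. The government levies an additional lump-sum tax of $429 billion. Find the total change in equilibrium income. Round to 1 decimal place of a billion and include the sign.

−$608.4 billion

MPC = 1 − MPS = 1 − 0.34 = 0.66.
A lump-sum tax change of +$429 billion shifts disposable income by −$429 billion; first-round consumption changes by −c × ΔT = −0.66 × (+$429 billion) = −$283.14 billion.
Expenditure multiplier = 1/(1 − c(1−t)) = 1/(1 − 0.66×0.81) = 1/0.4654 ≈ 2.149.
The tax multiplier is −c × k ≈ −1.418, so ΔY = k × (−c·ΔT) = (−$283.14 billion) / 0.4654 ≈ −$608.4 billion.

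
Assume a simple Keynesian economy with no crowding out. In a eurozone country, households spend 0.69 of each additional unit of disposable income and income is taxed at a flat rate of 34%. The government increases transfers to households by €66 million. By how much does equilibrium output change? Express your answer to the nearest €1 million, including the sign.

The transfer change shifts disposable income by +€66 million, so first-round consumption changes by c·ΔTR = 0.69 × (+€66 million) = +€45.54 million.
Expenditure multiplier = 1/(1 − c(1−t)) = 1/(1 − 0.69×0.66) = 1/0.5446 ≈ 1.836.
The transfer multiplier is c × k ≈ 1.267, so ΔY = k × (c·ΔTR) = (+€45.54 million) / 0.5446 ≈ +€84 million.

+€84 million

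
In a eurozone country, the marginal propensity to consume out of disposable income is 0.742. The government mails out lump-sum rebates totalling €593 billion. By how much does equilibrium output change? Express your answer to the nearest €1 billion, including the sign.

+€1,705 billion

A lump-sum tax change of −€593 billion shifts disposable income by +€593 billion; first-round consumption changes by −c × ΔT = −0.742 × (−€593 billion) = +€440.006 billion.
Expenditure multiplier = 1/(1 − MPC) = 1/(1 − 0.742) = 1/0.258 ≈ 3.876.
The tax multiplier is −c × k ≈ −2.876, so ΔY = k × (−c·ΔT) = (+€440.006 billion) / 0.258 ≈ +€1,705 billion.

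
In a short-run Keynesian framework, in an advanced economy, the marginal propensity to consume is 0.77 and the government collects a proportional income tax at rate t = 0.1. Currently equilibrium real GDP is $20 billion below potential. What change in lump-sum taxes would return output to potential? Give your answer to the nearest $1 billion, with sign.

Spending multiplier = 1/(1 − c(1−t)) = 1/(1 − 0.77×0.9) = 1/0.307 ≈ 3.257.
Tax multiplier = −c·k = −0.77/0.307 ≈ −2.508. Need ΔY = +$20 billion, so ΔT = ΔY/(−c·k) = −(+$20 billion) × 0.307 / 0.77 ≈ −$8 billion.
The government should cut lump-sum taxes by $8 billion.

−$8 billion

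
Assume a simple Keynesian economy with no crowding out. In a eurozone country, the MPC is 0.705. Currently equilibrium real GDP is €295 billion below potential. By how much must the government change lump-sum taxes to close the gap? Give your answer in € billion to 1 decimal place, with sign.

Spending multiplier = 1/(1 − MPC) = 1/(1 − 0.705) = 1/0.295 ≈ 3.39.
Tax multiplier = −c·k = −0.705/0.295 ≈ −2.39. Need ΔY = +€295 billion, so ΔT = ΔY/(−c·k) = −(+€295 billion) × 0.295 / 0.705 ≈ −€123.4 billion.
The government should cut lump-sum taxes by €123.4 billion.

−€123.4 billion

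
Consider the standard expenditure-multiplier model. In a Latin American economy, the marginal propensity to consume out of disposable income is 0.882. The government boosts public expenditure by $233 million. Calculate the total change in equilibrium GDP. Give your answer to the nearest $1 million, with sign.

Expenditure multiplier = 1/(1 − MPC) = 1/(1 − 0.882) = 1/0.118 ≈ 8.475.
ΔY = k × ΔG = (+$233 million) / 0.118 ≈ +$1,975 million.

+$1,975 million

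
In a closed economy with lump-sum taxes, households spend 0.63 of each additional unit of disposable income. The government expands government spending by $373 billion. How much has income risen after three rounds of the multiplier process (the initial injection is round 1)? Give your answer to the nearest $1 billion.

Round 1 adds ΔG = $373 billion; each later round is MPC = 0.63 times the previous.
After 3 rounds: 373 + 234.99 + 148.0437 = ΔG·(1 − c^3)/(1 − c) = 373 × (1 − 0.250047)/0.37 ≈ $756 billion.

$756 billion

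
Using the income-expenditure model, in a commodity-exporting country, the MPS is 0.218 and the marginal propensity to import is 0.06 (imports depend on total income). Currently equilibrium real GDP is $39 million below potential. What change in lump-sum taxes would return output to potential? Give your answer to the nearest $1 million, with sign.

MPC = 1 − MPS = 1 − 0.218 = 0.782.
Spending multiplier = 1/(1 − c + m) = 1/(1 − 0.782 + 0.06) = 1/0.278 ≈ 3.597.
Tax multiplier = −c·k = −0.782/0.278 ≈ −2.813. Need ΔY = +$39 million, so ΔT = ΔY/(−c·k) = −(+$39 million) × 0.278 / 0.782 ≈ −$14 million.
The government should cut lump-sum taxes by $14 million.

−$14 million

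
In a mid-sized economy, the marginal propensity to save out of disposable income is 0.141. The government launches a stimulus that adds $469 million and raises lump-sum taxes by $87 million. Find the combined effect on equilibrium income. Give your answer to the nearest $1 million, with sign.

+$2,796 million

MPC = 1 − MPS = 1 − 0.141 = 0.859.
Expenditure multiplier = 1/(1 − MPC) = 1/(1 − 0.859) = 1/0.141 ≈ 7.092.
ΔG contributes k·ΔG = (+$469 million) / 0.141 ≈ +$3,326.2 million.
ΔT of +$87 million changes first-round spending by −c·ΔT = −$74.733 million, contributing k·(−c·ΔT) = (−$74.733 million) / 0.141 ≈ −$530 million.
Net ΔY = k(ΔG − c·ΔT) = (+$394.267 million) / 0.141 ≈ +$2,796 million.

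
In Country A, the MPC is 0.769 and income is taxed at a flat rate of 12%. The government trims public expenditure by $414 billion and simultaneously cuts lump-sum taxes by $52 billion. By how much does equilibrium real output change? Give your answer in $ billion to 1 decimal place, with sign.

Expenditure multiplier = 1/(1 − c(1−t)) = 1/(1 − 0.769×0.88) = 1/0.32328 ≈ 3.093.
ΔG contributes k·ΔG = (−$414 billion) / 0.32328 ≈ −$1,280.6 billion.
ΔT of −$52 billion changes first-round spending by −c·ΔT = +$39.988 billion, contributing k·(−c·ΔT) = (+$39.988 billion) / 0.32328 ≈ +$123.7 billion.
Net ΔY = k(ΔG − c·ΔT) = (−$374.012 billion) / 0.32328 ≈ −$1,156.9 billion.

−$1,156.9 billion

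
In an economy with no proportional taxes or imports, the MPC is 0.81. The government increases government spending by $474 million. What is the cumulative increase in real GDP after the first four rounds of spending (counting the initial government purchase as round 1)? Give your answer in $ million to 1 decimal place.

Round 1 adds ΔG = $474 million; each later round is MPC = 0.81 times the previous.
After 4 rounds: 474 + 383.94 + 310.9914 + 251.903034 = ΔG·(1 − c^4)/(1 − c) = 474 × (1 − 0.43046721)/0.19 ≈ $1,420.8 million.

$1,420.8 million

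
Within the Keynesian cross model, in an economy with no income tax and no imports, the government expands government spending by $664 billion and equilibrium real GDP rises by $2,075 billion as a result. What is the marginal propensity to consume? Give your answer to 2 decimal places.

Implied spending multiplier k = ΔY/ΔG = 2,075/664 = 3.125.
Since k = 1/(1 − MPC), MPC = 1 − 1/k = 1 − ΔG/ΔY = 1 − 664/2,075 = 0.68.

0.68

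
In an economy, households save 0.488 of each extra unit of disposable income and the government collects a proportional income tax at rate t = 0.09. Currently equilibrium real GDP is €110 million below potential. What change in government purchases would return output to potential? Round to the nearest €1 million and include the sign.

MPC = 1 − MPS = 1 − 0.488 = 0.512.
Spending multiplier = 1/(1 − c(1−t)) = 1/(1 − 0.512×0.91) = 1/0.53408 ≈ 1.872.
Need ΔY = +€110 million, so ΔG = ΔY/k = (+€110 million) × 0.53408 ≈ +€59 million.
The government should increase government purchases by €59 million.

+€59 million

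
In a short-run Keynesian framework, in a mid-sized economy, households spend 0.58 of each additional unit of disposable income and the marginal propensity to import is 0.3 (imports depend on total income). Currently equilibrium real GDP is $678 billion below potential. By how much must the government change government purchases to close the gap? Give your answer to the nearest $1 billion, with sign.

+$488 billion

Spending multiplier = 1/(1 − c + m) = 1/(1 − 0.58 + 0.3) = 1/0.72 ≈ 1.389.
Need ΔY = +$678 billion, so ΔG = ΔY/k = (+$678 billion) × 0.72 ≈ +$488 billion.
The government should increase government purchases by $488 billion.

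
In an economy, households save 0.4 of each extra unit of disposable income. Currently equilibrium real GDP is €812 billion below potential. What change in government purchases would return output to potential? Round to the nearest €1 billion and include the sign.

+€325 billion

MPC = 1 − MPS = 1 − 0.4 = 0.6.
Spending multiplier = 1/(1 − MPC) = 1/(1 − 0.6) = 1/0.4 = 2.5.
Need ΔY = +€812 billion, so ΔG = ΔY/k = (+€812 billion) × 0.4 ≈ +€325 billion.
The government should increase government purchases by €325 billion.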